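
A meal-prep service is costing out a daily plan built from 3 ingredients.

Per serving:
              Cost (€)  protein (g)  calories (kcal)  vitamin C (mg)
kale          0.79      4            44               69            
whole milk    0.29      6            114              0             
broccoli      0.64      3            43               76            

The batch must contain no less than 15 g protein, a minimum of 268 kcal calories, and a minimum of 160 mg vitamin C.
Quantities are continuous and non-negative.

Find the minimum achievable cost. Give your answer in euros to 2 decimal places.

Let x1 = servings of kale, x2 = servings of whole milk, x3 = servings of broccoli.
Minimise 0.79x1 + 0.29x2 + 0.64x3 with:
  4x1 + 6x2 + 3x3 ≥ 15   (protein)
  44x1 + 114x2 + 43x3 ≥ 268   (calories)
  69x1 + 76x3 ≥ 160   (vitamin C)
  x1, x2, x3 ≥ 0.
The minimum-cost mix takes nothing from kale — only whole milk, broccoli. The calories and vitamin C requirements are met with equality.
So whole milk = 1.557 servings, broccoli = 2.105 servings.
Cost = 0.29·1.557 + 0.64·2.105 = 1.7987.

€1.80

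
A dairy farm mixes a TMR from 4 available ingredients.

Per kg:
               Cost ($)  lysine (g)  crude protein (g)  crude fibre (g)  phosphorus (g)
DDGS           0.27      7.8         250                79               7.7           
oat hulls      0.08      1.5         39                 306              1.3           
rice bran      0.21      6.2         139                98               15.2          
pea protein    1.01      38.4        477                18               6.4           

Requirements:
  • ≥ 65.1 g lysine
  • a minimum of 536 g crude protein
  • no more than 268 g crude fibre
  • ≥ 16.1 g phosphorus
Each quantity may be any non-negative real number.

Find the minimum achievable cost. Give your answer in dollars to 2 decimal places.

$1.73

Let x1 = kg of DDGS, x2 = kg of oat hulls, x3 = kg of rice bran, x4 = kg of pea protein.
Minimise 0.27x1 + 0.08x2 + 0.21x3 + 1.01x4 subject to:
  7.8x1 + 1.5x2 + 6.2x3 + 38.4x4 ≥ 65.1   (lysine)
  250x1 + 39x2 + 139x3 + 477x4 ≥ 536   (crude protein)
  79x1 + 306x2 + 98x3 + 18x4 ≤ 268   (crude fibre)
  7.7x1 + 1.3x2 + 15.2x3 + 6.4x4 ≥ 16.1   (phosphorus)
  x1, x2, x3, x4 ≥ 0.
The minimum-cost mix takes nothing from DDGS, oat hulls — only rice bran, pea protein. There the lysine and phosphorus constraints are tight.
Solving gives x3 = 0.3706, x4 = 1.635.
Cost = 0.21·0.3706 + 1.01·1.635 = 1.7292.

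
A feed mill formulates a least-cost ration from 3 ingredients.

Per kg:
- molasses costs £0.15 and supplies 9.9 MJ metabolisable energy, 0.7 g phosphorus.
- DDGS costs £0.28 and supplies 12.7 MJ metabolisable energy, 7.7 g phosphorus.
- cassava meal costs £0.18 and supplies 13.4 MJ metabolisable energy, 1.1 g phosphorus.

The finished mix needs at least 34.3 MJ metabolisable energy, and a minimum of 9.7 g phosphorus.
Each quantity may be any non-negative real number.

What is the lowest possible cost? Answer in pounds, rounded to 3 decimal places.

Let x1 = kg of molasses, x2 = kg of DDGS, x3 = kg of cassava meal.
Minimise 0.15x1 + 0.28x2 + 0.18x3 with:
  9.9x1 + 12.7x2 + 13.4x3 ≥ 34.3   (metabolisable energy)
  0.7x1 + 7.7x2 + 1.1x3 ≥ 9.7   (phosphorus)
  x1, x2, x3 ≥ 0.
The cheapest feasible vertex uses only DDGS, cassava meal; molasses is not used. Binding constraints: metabolisable energy and phosphorus.
So DDGS = 1.034 kg, cassava meal = 1.58 kg.
Hence cost = 0.28·1.034 + 0.18·1.58 = £0.57392.

£0.574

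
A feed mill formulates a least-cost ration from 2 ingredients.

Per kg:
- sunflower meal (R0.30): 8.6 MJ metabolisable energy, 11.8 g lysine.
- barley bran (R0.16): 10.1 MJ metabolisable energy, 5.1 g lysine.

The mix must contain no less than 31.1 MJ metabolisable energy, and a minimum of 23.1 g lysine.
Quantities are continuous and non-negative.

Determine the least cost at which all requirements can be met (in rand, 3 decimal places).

Treat it as an LP. Let x1 = kg of sunflower meal, x2 = kg of barley bran.
Minimise 0.3x1 + 0.16x2 s.t.:
  8.6x1 + 10.1x2 ≥ 31.1   (metabolisable energy)
  11.8x1 + 5.1x2 ≥ 23.1   (lysine)
  x1, x2 ≥ 0.
Both inputs are positive at the optimum. There the metabolisable energy and lysine constraints are tight.
Solving gives x1 = 0.9918, x2 = 2.235.
Total cost: 0.3·0.9918 + 0.16·2.235 = 0.65514.

R0.655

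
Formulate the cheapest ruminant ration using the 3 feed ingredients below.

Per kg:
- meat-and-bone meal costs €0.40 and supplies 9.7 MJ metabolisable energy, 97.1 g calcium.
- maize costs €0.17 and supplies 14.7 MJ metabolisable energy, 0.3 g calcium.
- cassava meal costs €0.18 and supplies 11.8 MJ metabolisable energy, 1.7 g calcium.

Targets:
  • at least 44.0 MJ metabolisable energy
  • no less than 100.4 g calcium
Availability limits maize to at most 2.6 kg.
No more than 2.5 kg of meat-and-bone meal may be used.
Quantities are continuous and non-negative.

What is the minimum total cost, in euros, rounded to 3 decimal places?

€0.804

Let x1 = kg of meat-and-bone meal, x2 = kg of maize, x3 = kg of cassava meal.
Minimise 0.4x1 + 0.17x2 + 0.18x3 with:
  9.7x1 + 14.7x2 + 11.8x3 ≥ 44   (metabolisable energy)
  97.1x1 + 0.3x2 + 1.7x3 ≥ 100.4   (calcium)
  x2 ≤ 2.6
  x1 ≤ 2.5
  x1, x2, x3 ≥ 0.
The optimal basis is {meat-and-bone meal, maize}; cassava meal drops out. Binding constraints: metabolisable energy and calcium.
Optimal quantities: meat-and-bone meal = 1.0268 kg, maize = 2.3156 kg.
Hence cost = 0.4·1.0268 + 0.17·2.3156 = €0.80437.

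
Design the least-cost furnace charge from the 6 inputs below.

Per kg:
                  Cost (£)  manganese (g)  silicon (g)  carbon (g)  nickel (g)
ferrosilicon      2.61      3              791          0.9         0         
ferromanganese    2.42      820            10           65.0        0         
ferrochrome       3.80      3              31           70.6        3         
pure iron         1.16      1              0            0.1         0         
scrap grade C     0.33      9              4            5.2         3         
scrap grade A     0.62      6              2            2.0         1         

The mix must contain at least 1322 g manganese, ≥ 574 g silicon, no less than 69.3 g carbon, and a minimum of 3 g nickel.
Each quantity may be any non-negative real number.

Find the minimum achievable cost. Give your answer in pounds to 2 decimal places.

£6.03

This is a linear program. Let x1 = kg of ferrosilicon, x2 = kg of ferromanganese, x3 = kg of ferrochrome, x4 = kg of pure iron, x5 = kg of scrap grade C, x6 = kg of scrap grade A.
Minimise 2.61x1 + 2.42x2 + 3.8x3 + 1.16x4 + 0.33x5 + 0.62x6 s.t.:
  3x1 + 820x2 + 3x3 + 1x4 + 9x5 + 6x6 ≥ 1322   (manganese)
  791x1 + 10x2 + 31x3 + 4x5 + 2x6 ≥ 574   (silicon)
  0.9x1 + 65x2 + 70.6x3 + 0.1x4 + 5.2x5 + 2x6 ≥ 69.3   (carbon)
  3x3 + 3x5 + 1x6 ≥ 3   (nickel)
  x1, x2, x3, x4, x5, x6 ≥ 0.
The minimum-cost mix takes nothing from ferrochrome, pure iron, scrap grade A — only ferrosilicon, ferromanganese, scrap grade C. Binding constraints: manganese, silicon, nickel.
So ferrosilicon = 0.7004 kg, ferromanganese = 1.599 kg, scrap grade C = 1 kg.
Total cost: 2.61·0.7004 + 2.42·1.599 + 0.33·1 = 6.0276.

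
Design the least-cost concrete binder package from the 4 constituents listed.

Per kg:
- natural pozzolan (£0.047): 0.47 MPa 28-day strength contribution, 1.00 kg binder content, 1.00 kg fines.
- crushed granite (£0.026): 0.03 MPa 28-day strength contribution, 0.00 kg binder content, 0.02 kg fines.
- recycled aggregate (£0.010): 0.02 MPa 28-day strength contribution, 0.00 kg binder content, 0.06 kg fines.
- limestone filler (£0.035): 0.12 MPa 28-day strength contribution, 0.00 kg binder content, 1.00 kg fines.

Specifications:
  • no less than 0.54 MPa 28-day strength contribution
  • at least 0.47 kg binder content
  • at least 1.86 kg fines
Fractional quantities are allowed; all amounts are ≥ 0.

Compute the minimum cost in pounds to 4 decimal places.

£0.0760

Let x1 = kg of natural pozzolan, x2 = kg of crushed granite, x3 = kg of recycled aggregate, x4 = kg of limestone filler.
Minimise 0.047x1 + 0.026x2 + 0.01x3 + 0.035x4 s.t.:
  0.47x1 + 0.03x2 + 0.02x3 + 0.12x4 ≥ 0.54   (28-day strength contribution)
  1x1 ≥ 0.47   (binder content)
  1x1 + 0.02x2 + 0.06x3 + 1x4 ≥ 1.86   (fines)
  x1, x2, x3, x4 ≥ 0.
At the optimum only natural pozzolan, limestone filler are positive (crushed granite, recycled aggregate = 0). Binding constraints: 28-day strength contribution and fines.
Solving gives x1 = 0.9051, x4 = 0.9549.
Total cost: 0.047·0.9051 + 0.035·0.9549 = 0.075961.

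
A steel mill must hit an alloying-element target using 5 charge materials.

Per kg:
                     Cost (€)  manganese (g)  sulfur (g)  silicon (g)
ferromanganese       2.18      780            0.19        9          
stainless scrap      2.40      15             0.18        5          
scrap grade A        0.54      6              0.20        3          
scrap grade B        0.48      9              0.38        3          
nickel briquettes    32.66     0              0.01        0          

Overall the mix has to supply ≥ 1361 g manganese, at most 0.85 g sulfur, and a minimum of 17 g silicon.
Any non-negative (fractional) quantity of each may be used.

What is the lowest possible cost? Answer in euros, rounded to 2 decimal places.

Let x1 = kg of ferromanganese, x2 = kg of stainless scrap, x3 = kg of scrap grade A, x4 = kg of scrap grade B, x5 = kg of nickel briquettes.
Minimise 2.18x1 + 2.4x2 + 0.54x3 + 0.48x4 + 32.66x5 subject to:
  780x1 + 15x2 + 6x3 + 9x4 ≥ 1361   (manganese)
  0.19x1 + 0.18x2 + 0.2x3 + 0.38x4 + 0.01x5 ≤ 0.85   (sulfur)
  9x1 + 5x2 + 3x3 + 3x4 ≥ 17   (silicon)
  x1, x2, x3, x4, x5 ≥ 0.
The minimum-cost mix takes nothing from stainless scrap, scrap grade A, nickel briquettes — only ferromanganese, scrap grade B. The manganese and silicon requirements are met with equality.
So ferromanganese = 1.74 kg, scrap grade B = 0.4475 kg.
Objective = 2.18·1.74 + 0.48·0.4475 = 4.0080.

€4.01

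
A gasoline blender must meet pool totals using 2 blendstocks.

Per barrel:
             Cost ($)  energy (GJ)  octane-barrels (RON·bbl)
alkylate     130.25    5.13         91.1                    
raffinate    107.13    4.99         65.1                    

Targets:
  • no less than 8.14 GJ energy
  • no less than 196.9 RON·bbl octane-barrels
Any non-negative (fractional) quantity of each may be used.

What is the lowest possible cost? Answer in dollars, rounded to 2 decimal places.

$281.52

Set it up as a linear program. Let x1 = barrels of alkylate, x2 = barrels of raffinate.
min 130.25x1 + 107.13x2 s.t.:
  5.13x1 + 4.99x2 ≥ 8.14   (energy)
  91.1x1 + 65.1x2 ≥ 196.9   (octane-barrels)
  x1, x2 ≥ 0.
The minimum-cost mix takes nothing from raffinate — only alkylate. There the octane-barrels constraint is tight.
Solving gives x1 = 2.1614.
Objective = 130.25·2.1614 = 281.5224.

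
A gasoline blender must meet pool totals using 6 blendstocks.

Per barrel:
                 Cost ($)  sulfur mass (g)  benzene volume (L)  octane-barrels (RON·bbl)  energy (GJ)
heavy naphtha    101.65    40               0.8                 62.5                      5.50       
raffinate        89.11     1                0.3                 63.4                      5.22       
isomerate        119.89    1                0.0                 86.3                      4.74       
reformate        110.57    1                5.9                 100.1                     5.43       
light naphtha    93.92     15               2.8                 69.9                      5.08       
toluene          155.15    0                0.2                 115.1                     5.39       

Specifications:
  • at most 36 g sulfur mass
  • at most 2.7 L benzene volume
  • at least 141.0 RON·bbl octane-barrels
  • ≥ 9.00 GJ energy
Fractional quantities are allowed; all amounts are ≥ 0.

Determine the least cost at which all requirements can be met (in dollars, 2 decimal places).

Set it up as a linear program. Let x1 = barrels of heavy naphtha, x2 = barrels of raffinate, x3 = barrels of isomerate, x4 = barrels of reformate, x5 = barrels of light naphtha, x6 = barrels of toluene.
Minimise 101.65x1 + 89.11x2 + 119.89x3 + 110.57x4 + 93.92x5 + 155.15x6 with:
  40x1 + 1x2 + 1x3 + 1x4 + 15x5 ≤ 36   (sulfur mass)
  0.8x1 + 0.3x2 + 5.9x4 + 2.8x5 + 0.2x6 ≤ 2.7   (benzene volume)
  62.5x1 + 63.4x2 + 86.3x3 + 100.1x4 + 69.9x5 + 115.1x6 ≥ 141   (octane-barrels)
  5.5x1 + 5.22x2 + 4.74x3 + 5.43x4 + 5.08x5 + 5.39x6 ≥ 9   (energy)
  x1, x2, x3, x4, x5, x6 ≥ 0.
The minimum-cost mix takes nothing from heavy naphtha, isomerate, light naphtha — only raffinate, reformate, toluene. The benzene volume, octane-barrels, energy requirements are met with equality.
Solving gives x2 = 0.9337, x4 = 0.39779, x6 = 0.36477.
Total cost: 89.11·0.9337 + 110.57·0.39779 + 155.15·0.36477 = 183.7797.

$183.78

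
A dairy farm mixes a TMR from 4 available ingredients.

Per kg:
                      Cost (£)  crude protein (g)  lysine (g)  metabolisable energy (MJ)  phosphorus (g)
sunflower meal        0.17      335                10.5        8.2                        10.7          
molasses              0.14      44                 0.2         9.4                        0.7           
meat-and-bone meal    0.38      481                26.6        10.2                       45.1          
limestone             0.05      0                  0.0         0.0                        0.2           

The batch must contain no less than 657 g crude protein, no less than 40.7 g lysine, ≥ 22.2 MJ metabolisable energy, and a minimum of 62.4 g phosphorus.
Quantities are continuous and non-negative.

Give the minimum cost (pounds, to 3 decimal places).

Set it up as a linear program. Let x1 = kg of sunflower meal, x2 = kg of molasses, x3 = kg of meat-and-bone meal, x4 = kg of limestone.
min 0.17x1 + 0.14x2 + 0.38x3 + 0.05x4 with:
  335x1 + 44x2 + 481x3 ≥ 657   (crude protein)
  10.5x1 + 0.2x2 + 26.6x3 ≥ 40.7   (lysine)
  8.2x1 + 9.4x2 + 10.2x3 ≥ 22.2   (metabolisable energy)
  10.7x1 + 0.7x2 + 45.1x3 + 0.2x4 ≥ 62.4   (phosphorus)
  x1, x2, x3, x4 ≥ 0.
The minimum-cost mix takes nothing from molasses, limestone — only sunflower meal, meat-and-bone meal. Binding constraints: metabolisable energy and phosphorus.
That vertex is x1 = 1.3992, x3 = 1.0516.
Objective = 0.17·1.3992 + 0.38·1.0516 = 0.63747.

£0.637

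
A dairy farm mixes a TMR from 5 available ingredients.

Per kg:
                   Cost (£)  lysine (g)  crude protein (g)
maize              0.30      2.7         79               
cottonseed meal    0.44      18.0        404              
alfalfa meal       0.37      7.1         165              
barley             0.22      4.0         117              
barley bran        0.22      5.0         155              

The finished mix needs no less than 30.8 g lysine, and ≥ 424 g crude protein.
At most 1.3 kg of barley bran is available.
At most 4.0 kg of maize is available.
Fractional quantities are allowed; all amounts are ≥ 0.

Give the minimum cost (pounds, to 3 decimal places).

£0.753

Let x1 = kg of maize, x2 = kg of cottonseed meal, x3 = kg of alfalfa meal, x4 = kg of barley, x5 = kg of barley bran.
min 0.3x1 + 0.44x2 + 0.37x3 + 0.22x4 + 0.22x5 with:
  2.7x1 + 18x2 + 7.1x3 + 4x4 + 5x5 ≥ 30.8   (lysine)
  79x1 + 404x2 + 165x3 + 117x4 + 155x5 ≥ 424   (crude protein)
  x5 ≤ 1.3
  x1 ≤ 4
  x1, x2, x3, x4, x5 ≥ 0.
At the optimum only cottonseed meal is positive (maize, alfalfa meal, barley, barley bran = 0). The lysine requirement is met with equality.
That vertex is x2 = 1.711.
Total cost: 0.44·1.711 = 0.75284.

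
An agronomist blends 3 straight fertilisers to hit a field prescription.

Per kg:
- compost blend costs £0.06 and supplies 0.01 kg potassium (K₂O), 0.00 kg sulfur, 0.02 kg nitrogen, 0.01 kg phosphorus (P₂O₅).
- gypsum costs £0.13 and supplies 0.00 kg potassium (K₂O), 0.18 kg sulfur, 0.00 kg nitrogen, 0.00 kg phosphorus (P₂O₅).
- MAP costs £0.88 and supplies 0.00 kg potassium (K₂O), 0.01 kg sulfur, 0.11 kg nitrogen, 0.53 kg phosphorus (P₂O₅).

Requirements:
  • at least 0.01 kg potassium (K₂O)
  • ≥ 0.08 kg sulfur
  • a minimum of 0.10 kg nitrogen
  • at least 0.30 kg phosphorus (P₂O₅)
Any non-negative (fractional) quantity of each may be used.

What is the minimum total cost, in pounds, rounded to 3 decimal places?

£0.643

Let x1 = kg of compost blend, x2 = kg of gypsum, x3 = kg of MAP.
min 0.06x1 + 0.13x2 + 0.88x3 subject to:
  0.01x1 ≥ 0.01   (potassium (K₂O))
  0.18x2 + 0.01x3 ≥ 0.08   (sulfur)
  0.02x1 + 0.11x3 ≥ 0.1   (nitrogen)
  0.01x1 + 0.53x3 ≥ 0.3   (phosphorus (P₂O₅))
  x1, x2, x3 ≥ 0.
The optimal mix uses every input. The sulfur, nitrogen, phosphorus (P₂O₅) requirements are met with equality.
So compost blend = 2.105 kg, gypsum = 0.4152 kg, MAP = 0.5263 kg.
Hence cost = 0.06·2.105 + 0.13·0.4152 + 0.88·0.5263 = £0.64342.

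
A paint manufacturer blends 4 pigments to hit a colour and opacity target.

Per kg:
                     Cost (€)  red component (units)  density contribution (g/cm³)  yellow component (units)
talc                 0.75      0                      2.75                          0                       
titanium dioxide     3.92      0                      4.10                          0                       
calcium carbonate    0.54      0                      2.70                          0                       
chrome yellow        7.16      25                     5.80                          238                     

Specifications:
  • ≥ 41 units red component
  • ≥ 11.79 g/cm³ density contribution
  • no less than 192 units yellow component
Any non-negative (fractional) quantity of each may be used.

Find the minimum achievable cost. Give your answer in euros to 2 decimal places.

€12.20

This is a linear program. Let x1 = kg of talc, x2 = kg of titanium dioxide, x3 = kg of calcium carbonate, x4 = kg of chrome yellow.
Minimize 0.75x1 + 3.92x2 + 0.54x3 + 7.16x4 with:
  25x4 ≥ 41   (red component)
  2.75x1 + 4.1x2 + 2.7x3 + 5.8x4 ≥ 11.79   (density contribution)
  238x4 ≥ 192   (yellow component)
  x1, x2, x3, x4 ≥ 0.
The optimal basis is {calcium carbonate, chrome yellow}; talc, titanium dioxide drop out. There the red component and density contribution constraints are tight.
Optimal quantities: calcium carbonate = 0.8437 kg, chrome yellow = 1.64 kg.
Objective = 0.54·0.8437 + 7.16·1.64 = 12.1980.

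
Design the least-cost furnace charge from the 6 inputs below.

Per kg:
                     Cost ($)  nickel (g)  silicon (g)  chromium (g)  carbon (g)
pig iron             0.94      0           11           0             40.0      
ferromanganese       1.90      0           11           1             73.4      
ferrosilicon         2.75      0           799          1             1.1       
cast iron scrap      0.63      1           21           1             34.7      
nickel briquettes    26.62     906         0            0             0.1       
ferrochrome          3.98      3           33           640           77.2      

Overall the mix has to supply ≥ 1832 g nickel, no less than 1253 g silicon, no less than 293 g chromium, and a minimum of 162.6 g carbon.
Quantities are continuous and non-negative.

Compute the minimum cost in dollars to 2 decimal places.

$61.76

This is a linear program. Let x1 = kg of pig iron, x2 = kg of ferromanganese, x3 = kg of ferrosilicon, x4 = kg of cast iron scrap, x5 = kg of nickel briquettes, x6 = kg of ferrochrome.
min 0.94x1 + 1.9x2 + 2.75x3 + 0.63x4 + 26.62x5 + 3.98x6 subject to:
  1x4 + 906x5 + 3x6 ≥ 1832   (nickel)
  11x1 + 11x2 + 799x3 + 21x4 + 33x6 ≥ 1253   (silicon)
  1x2 + 1x3 + 1x4 + 640x6 ≥ 293   (chromium)
  40x1 + 73.4x2 + 1.1x3 + 34.7x4 + 0.1x5 + 77.2x6 ≥ 162.6   (carbon)
  x1, x2, x3, x4, x5, x6 ≥ 0.
The cheapest feasible vertex uses only ferrosilicon, cast iron scrap, nickel briquettes, ferrochrome; pig iron, ferromanganese are not used. There the nickel, silicon, chromium, carbon constraints are tight.
Optimal quantities: ferrosilicon = 1.4541 kg, cast iron scrap = 3.6331 kg, nickel briquettes = 2.0166 kg, ferrochrome = 0.44986 kg.
Hence cost = 2.75·1.4541 + 0.63·3.6331 + 26.62·2.0166 + 3.98·0.44986 = $61.7600.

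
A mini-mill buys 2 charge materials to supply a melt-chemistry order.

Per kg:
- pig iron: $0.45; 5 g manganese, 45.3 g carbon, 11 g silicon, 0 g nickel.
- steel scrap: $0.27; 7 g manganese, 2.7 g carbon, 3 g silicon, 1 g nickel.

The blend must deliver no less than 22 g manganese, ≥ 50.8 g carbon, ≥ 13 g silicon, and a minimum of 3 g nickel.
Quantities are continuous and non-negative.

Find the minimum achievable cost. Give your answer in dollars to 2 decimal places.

$1.23

Let x1 = kg of pig iron, x2 = kg of steel scrap.
min 0.45x1 + 0.27x2 with:
  5x1 + 7x2 ≥ 22   (manganese)
  45.3x1 + 2.7x2 ≥ 50.8   (carbon)
  11x1 + 3x2 ≥ 13   (silicon)
  1x2 ≥ 3   (nickel)
  x1, x2 ≥ 0.
Both inputs are positive at the optimum. Binding constraints: carbon and nickel.
So pig iron = 0.9426 kg, steel scrap = 3 kg.
Objective = 0.45·0.9426 + 0.27·3 = 1.2342.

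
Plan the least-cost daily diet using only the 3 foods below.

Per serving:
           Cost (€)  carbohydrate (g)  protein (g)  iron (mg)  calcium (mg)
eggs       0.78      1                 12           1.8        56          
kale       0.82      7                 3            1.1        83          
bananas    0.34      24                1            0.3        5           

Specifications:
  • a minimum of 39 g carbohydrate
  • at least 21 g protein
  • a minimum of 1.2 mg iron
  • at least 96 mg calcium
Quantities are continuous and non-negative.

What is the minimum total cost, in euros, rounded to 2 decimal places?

€1.79

Let x1 = servings of eggs, x2 = servings of kale, x3 = servings of bananas.
Minimize 0.78x1 + 0.82x2 + 0.34x3 subject to:
  1x1 + 7x2 + 24x3 ≥ 39   (carbohydrate)
  12x1 + 3x2 + 1x3 ≥ 21   (protein)
  1.8x1 + 1.1x2 + 0.3x3 ≥ 1.2   (iron)
  56x1 + 83x2 + 5x3 ≥ 96   (calcium)
  x1, x2, x3 ≥ 0.
The cheapest feasible vertex uses only eggs, bananas; kale is not used. The carbohydrate and protein requirements are met with equality.
That vertex is x1 = 1.62, x3 = 1.557.
Hence cost = 0.78·1.62 + 0.34·1.557 = €1.7930.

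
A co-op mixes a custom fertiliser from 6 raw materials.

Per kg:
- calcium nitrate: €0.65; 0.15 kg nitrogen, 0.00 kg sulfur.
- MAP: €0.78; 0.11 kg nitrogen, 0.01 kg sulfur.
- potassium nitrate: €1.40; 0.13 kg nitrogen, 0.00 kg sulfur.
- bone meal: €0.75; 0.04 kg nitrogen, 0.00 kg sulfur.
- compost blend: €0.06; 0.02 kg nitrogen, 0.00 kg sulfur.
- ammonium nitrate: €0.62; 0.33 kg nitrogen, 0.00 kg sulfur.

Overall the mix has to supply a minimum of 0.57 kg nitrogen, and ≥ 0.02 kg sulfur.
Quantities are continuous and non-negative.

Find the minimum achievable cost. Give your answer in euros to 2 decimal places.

€2.22

Let x1 = kg of calcium nitrate, x2 = kg of MAP, x3 = kg of potassium nitrate, x4 = kg of bone meal, x5 = kg of compost blend, x6 = kg of ammonium nitrate.
Minimise 0.65x1 + 0.78x2 + 1.4x3 + 0.75x4 + 0.06x5 + 0.62x6 with:
  0.15x1 + 0.11x2 + 0.13x3 + 0.04x4 + 0.02x5 + 0.33x6 ≥ 0.57   (nitrogen)
  0.01x2 ≥ 0.02   (sulfur)
  x1, x2, x3, x4, x5, x6 ≥ 0.
The cheapest feasible vertex uses only MAP, ammonium nitrate; calcium nitrate, potassium nitrate, bone meal, compost blend are not used. The nitrogen and sulfur requirements are met with equality.
So MAP = 2 kg, ammonium nitrate = 1.061 kg.
Objective = 0.78·2 + 0.62·1.061 = 2.2178.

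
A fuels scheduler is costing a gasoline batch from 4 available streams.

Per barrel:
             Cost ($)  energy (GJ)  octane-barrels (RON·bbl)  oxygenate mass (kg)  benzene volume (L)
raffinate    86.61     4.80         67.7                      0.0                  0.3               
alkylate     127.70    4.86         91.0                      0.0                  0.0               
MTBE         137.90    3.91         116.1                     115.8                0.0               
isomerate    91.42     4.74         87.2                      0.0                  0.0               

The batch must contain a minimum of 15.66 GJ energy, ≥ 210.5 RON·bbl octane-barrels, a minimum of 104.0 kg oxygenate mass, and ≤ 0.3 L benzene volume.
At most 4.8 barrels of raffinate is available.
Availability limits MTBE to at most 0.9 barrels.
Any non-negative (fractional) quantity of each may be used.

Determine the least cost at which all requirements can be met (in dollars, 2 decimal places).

Set it up as a linear program. Let x1 = barrels of raffinate, x2 = barrels of alkylate, x3 = barrels of MTBE, x4 = barrels of isomerate.
min 86.61x1 + 127.7x2 + 137.9x3 + 91.42x4 s.t.:
  4.8x1 + 4.86x2 + 3.91x3 + 4.74x4 ≥ 15.66   (energy)
  67.7x1 + 91x2 + 116.1x3 + 87.2x4 ≥ 210.5   (octane-barrels)
  115.8x3 ≥ 104   (oxygenate mass)
  0.3x1 ≤ 0.3   (benzene volume)
  x1 ≤ 4.8
  x3 ≤ 0.9
  x1, x2, x3, x4 ≥ 0.
At the optimum only raffinate, MTBE, isomerate are positive (alkylate = 0). There the energy, oxygenate mass, benzene volume constraints are tight.
That vertex is x1 = 1, x3 = 0.8981, x4 = 1.5503.
Hence cost = 86.61·1 + 137.9·0.8981 + 91.42·1.5503 = $352.1864.

$352.19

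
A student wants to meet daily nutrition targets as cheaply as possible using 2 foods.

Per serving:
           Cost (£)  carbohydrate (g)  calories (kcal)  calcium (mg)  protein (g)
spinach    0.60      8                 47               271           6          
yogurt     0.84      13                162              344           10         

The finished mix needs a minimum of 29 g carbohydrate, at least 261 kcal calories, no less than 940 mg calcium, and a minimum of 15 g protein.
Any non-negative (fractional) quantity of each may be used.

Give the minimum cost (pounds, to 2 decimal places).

£2.16

Let x1 = servings of spinach, x2 = servings of yogurt.
Minimize 0.6x1 + 0.84x2 s.t.:
  8x1 + 13x2 ≥ 29   (carbohydrate)
  47x1 + 162x2 ≥ 261   (calories)
  271x1 + 344x2 ≥ 940   (calcium)
  6x1 + 10x2 ≥ 15   (protein)
  x1, x2 ≥ 0.
Both inputs are positive at the optimum. Binding constraints: calories and calcium.
That vertex is x1 = 2.253, x2 = 0.9573.
Objective = 0.6·2.253 + 0.84·0.9573 = 2.1559.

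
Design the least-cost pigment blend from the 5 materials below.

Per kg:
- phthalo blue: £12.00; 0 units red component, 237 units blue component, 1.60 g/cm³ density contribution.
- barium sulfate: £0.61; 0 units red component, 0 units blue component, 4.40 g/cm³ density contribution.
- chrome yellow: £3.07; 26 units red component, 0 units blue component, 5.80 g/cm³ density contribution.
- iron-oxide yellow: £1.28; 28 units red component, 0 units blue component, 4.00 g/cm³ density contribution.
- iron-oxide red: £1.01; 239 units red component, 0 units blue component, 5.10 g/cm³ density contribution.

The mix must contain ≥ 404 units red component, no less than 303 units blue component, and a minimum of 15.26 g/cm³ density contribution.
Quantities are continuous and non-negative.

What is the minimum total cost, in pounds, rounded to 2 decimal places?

Set it up as a linear program. Let x1 = kg of phthalo blue, x2 = kg of barium sulfate, x3 = kg of chrome yellow, x4 = kg of iron-oxide yellow, x5 = kg of iron-oxide red.
Minimise 12x1 + 0.61x2 + 3.07x3 + 1.28x4 + 1.01x5 s.t.:
  26x3 + 28x4 + 239x5 ≥ 404   (red component)
  237x1 ≥ 303   (blue component)
  1.6x1 + 4.4x2 + 5.8x3 + 4x4 + 5.1x5 ≥ 15.26   (density contribution)
  x1, x2, x3, x4, x5 ≥ 0.
At the optimum only phthalo blue, barium sulfate, iron-oxide red are positive (chrome yellow, iron-oxide yellow = 0). Binding constraints: red component, blue component, density contribution.
Optimal quantities: phthalo blue = 1.2785 kg, barium sulfate = 1.044 kg, iron-oxide red = 1.6904 kg.
Hence cost = 12·1.2785 + 0.61·1.044 + 1.01·1.6904 = £17.6861.

£17.69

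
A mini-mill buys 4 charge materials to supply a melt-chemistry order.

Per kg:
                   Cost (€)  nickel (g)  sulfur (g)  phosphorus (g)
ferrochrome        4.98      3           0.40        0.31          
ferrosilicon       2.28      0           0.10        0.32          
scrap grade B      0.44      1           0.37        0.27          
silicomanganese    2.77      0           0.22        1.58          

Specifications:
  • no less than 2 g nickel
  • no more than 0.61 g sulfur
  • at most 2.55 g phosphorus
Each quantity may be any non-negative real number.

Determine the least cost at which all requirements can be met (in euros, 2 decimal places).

Let x1 = kg of ferrochrome, x2 = kg of ferrosilicon, x3 = kg of scrap grade B, x4 = kg of silicomanganese.
Minimize 4.98x1 + 2.28x2 + 0.44x3 + 2.77x4 s.t.:
  3x1 + 1x3 ≥ 2   (nickel)
  0.4x1 + 0.1x2 + 0.37x3 + 0.22x4 ≤ 0.61   (sulfur)
  0.31x1 + 0.32x2 + 0.27x3 + 1.58x4 ≤ 2.55   (phosphorus)
  x1, x2, x3, x4 ≥ 0.
The cheapest feasible vertex uses only ferrochrome, scrap grade B; ferrosilicon, silicomanganese are not used. The nickel and sulfur requirements are met with equality.
So ferrochrome = 0.1831 kg, scrap grade B = 1.451 kg.
Total cost: 4.98·0.1831 + 0.44·1.451 = 1.5503.

€1.55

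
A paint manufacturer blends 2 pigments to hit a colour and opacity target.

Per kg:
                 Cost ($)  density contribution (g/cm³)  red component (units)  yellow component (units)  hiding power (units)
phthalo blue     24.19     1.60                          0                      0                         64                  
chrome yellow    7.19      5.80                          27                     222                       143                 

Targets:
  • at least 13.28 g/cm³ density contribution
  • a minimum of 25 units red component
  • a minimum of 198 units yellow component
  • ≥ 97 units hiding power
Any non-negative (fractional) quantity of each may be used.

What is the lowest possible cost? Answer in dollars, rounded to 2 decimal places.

Let x1 = kg of phthalo blue, x2 = kg of chrome yellow.
Minimize 24.19x1 + 7.19x2 subject to:
  1.6x1 + 5.8x2 ≥ 13.28   (density contribution)
  27x2 ≥ 25   (red component)
  222x2 ≥ 198   (yellow component)
  64x1 + 143x2 ≥ 97   (hiding power)
  x1, x2 ≥ 0.
The minimum-cost mix takes nothing from phthalo blue — only chrome yellow. The density contribution requirement is met with equality.
Solving gives x2 = 2.2897.
Hence cost = 7.19·2.2897 = $16.4629.

$16.46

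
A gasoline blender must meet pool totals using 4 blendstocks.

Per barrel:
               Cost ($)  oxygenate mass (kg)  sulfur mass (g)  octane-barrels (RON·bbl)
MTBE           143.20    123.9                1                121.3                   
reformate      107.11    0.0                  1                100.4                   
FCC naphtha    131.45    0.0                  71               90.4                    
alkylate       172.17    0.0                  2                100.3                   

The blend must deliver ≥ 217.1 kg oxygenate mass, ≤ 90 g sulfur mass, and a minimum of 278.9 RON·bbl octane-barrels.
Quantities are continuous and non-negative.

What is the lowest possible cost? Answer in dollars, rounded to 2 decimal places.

$321.71

Let x1 = barrels of MTBE, x2 = barrels of reformate, x3 = barrels of FCC naphtha, x4 = barrels of alkylate.
min 143.2x1 + 107.11x2 + 131.45x3 + 172.17x4 subject to:
  123.9x1 ≥ 217.1   (oxygenate mass)
  1x1 + 1x2 + 71x3 + 2x4 ≤ 90   (sulfur mass)
  121.3x1 + 100.4x2 + 90.4x3 + 100.3x4 ≥ 278.9   (octane-barrels)
  x1, x2, x3, x4 ≥ 0.
The cheapest feasible vertex uses only MTBE, reformate; FCC naphtha, alkylate are not used. There the oxygenate mass and octane-barrels constraints are tight.
So MTBE = 1.7522 barrels, reformate = 0.66091 barrels.
Hence cost = 143.2·1.7522 + 107.11·0.66091 = $321.7051.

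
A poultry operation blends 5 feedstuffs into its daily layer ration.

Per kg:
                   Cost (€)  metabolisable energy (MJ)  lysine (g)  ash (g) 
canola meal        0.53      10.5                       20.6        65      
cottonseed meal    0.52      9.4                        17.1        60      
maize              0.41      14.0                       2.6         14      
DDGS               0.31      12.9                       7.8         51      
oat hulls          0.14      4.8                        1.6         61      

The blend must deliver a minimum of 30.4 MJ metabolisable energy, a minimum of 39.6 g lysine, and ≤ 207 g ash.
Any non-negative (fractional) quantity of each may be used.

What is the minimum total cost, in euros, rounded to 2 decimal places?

Set it up as a linear program. Let x1 = kg of canola meal, x2 = kg of cottonseed meal, x3 = kg of maize, x4 = kg of DDGS, x5 = kg of oat hulls.
min 0.53x1 + 0.52x2 + 0.41x3 + 0.31x4 + 0.14x5 subject to:
  10.5x1 + 9.4x2 + 14x3 + 12.9x4 + 4.8x5 ≥ 30.4   (metabolisable energy)
  20.6x1 + 17.1x2 + 2.6x3 + 7.8x4 + 1.6x5 ≥ 39.6   (lysine)
  65x1 + 60x2 + 14x3 + 51x4 + 61x5 ≤ 207   (ash)
  x1, x2, x3, x4, x5 ≥ 0.
The optimal basis is {canola meal, DDGS}; cottonseed meal, maize, oat hulls drop out. There the metabolisable energy and lysine constraints are tight.
Solving gives x1 = 1.489, x4 = 1.145.
Hence cost = 0.53·1.489 + 0.31·1.145 = €1.1441.

€1.14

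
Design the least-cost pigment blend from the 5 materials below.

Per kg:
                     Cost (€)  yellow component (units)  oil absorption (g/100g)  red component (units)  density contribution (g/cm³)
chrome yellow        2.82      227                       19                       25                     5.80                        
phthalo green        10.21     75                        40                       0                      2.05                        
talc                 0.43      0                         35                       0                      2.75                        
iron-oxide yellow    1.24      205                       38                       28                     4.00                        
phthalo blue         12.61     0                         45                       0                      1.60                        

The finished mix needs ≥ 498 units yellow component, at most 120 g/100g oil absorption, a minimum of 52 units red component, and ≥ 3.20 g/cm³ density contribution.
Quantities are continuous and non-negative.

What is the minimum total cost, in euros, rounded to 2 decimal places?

€3.01

Let x1 = kg of chrome yellow, x2 = kg of phthalo green, x3 = kg of talc, x4 = kg of iron-oxide yellow, x5 = kg of phthalo blue.
Minimise 2.82x1 + 10.21x2 + 0.43x3 + 1.24x4 + 12.61x5 subject to:
  227x1 + 75x2 + 205x4 ≥ 498   (yellow component)
  19x1 + 40x2 + 35x3 + 38x4 + 45x5 ≤ 120   (oil absorption)
  25x1 + 28x4 ≥ 52   (red component)
  5.8x1 + 2.05x2 + 2.75x3 + 4x4 + 1.6x5 ≥ 3.2   (density contribution)
  x1, x2, x3, x4, x5 ≥ 0.
The cheapest feasible vertex uses only iron-oxide yellow; chrome yellow, phthalo green, talc, phthalo blue are not used. The yellow component requirement is met with equality.
That vertex is x4 = 2.429.
Objective = 1.24·2.429 = 3.0120.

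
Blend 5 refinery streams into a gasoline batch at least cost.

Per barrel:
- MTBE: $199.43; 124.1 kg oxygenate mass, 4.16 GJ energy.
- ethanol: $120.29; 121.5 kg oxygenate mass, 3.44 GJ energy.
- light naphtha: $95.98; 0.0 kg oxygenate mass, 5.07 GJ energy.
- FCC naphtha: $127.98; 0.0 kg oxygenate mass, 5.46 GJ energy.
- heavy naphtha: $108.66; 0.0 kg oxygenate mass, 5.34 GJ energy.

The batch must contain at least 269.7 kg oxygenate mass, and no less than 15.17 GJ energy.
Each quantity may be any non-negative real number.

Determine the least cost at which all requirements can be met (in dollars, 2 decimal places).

$409.64

This is a linear program. Let x1 = barrels of MTBE, x2 = barrels of ethanol, x3 = barrels of light naphtha, x4 = barrels of FCC naphtha, x5 = barrels of heavy naphtha.
Minimise 199.43x1 + 120.29x2 + 95.98x3 + 127.98x4 + 108.66x5 subject to:
  124.1x1 + 121.5x2 ≥ 269.7   (oxygenate mass)
  4.16x1 + 3.44x2 + 5.07x3 + 5.46x4 + 5.34x5 ≥ 15.17   (energy)
  x1, x2, x3, x4, x5 ≥ 0.
At the optimum only ethanol, light naphtha are positive (MTBE, FCC naphtha, heavy naphtha = 0). There the oxygenate mass and energy constraints are tight.
That vertex is x2 = 2.21975, x3 = 1.48601.
Hence cost = 120.29·2.21975 + 95.98·1.48601 = $409.6410.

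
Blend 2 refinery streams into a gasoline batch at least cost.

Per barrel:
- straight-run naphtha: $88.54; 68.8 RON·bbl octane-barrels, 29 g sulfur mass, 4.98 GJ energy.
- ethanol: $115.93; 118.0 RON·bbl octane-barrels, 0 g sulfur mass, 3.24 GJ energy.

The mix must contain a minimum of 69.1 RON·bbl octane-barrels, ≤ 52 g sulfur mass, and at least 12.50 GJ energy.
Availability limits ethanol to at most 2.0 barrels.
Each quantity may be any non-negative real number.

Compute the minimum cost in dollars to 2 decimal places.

Set it up as a linear program. Let x1 = barrels of straight-run naphtha, x2 = barrels of ethanol.
min 88.54x1 + 115.93x2 subject to:
  68.8x1 + 118x2 ≥ 69.1   (octane-barrels)
  29x1 ≤ 52   (sulfur mass)
  4.98x1 + 3.24x2 ≥ 12.5   (energy)
  x2 ≤ 2
  x1, x2 ≥ 0.
Both inputs are positive at the optimum. The sulfur mass and energy requirements are met with equality.
Optimal quantities: straight-run naphtha = 1.793 barrels, ethanol = 1.102 barrels.
Total cost: 88.54·1.793 + 115.93·1.102 = 286.5071.

$286.51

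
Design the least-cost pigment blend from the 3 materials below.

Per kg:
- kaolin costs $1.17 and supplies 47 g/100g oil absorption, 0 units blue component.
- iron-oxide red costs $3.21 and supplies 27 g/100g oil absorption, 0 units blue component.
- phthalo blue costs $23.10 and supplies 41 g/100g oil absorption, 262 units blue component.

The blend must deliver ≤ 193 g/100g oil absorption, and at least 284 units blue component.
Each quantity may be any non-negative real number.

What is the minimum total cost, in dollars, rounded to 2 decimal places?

Let x1 = kg of kaolin, x2 = kg of iron-oxide red, x3 = kg of phthalo blue.
Minimise 1.17x1 + 3.21x2 + 23.1x3 s.t.:
  47x1 + 27x2 + 41x3 ≤ 193   (oil absorption)
  262x3 ≥ 284   (blue component)
  x1, x2, x3 ≥ 0.
The optimal basis is {phthalo blue}; kaolin, iron-oxide red drop out. There the blue component constraint is tight.
That vertex is x3 = 1.084.
Total cost: 23.1·1.084 = 25.0404.

$25.04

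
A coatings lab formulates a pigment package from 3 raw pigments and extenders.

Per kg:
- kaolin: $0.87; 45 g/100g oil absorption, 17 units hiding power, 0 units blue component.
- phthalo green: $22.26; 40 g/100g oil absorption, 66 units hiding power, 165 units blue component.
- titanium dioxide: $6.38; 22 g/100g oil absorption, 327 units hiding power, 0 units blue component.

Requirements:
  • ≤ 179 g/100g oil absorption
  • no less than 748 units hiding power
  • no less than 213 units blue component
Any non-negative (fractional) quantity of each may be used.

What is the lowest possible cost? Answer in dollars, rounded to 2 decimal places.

$41.67

This is a linear program. Let x1 = kg of kaolin, x2 = kg of phthalo green, x3 = kg of titanium dioxide.
Minimize 0.87x1 + 22.26x2 + 6.38x3 subject to:
  45x1 + 40x2 + 22x3 ≤ 179   (oil absorption)
  17x1 + 66x2 + 327x3 ≥ 748   (hiding power)
  165x2 ≥ 213   (blue component)
  x1, x2, x3 ≥ 0.
The cheapest feasible vertex uses only phthalo green, titanium dioxide; kaolin is not used. The hiding power and blue component requirements are met with equality.
That vertex is x2 = 1.291, x3 = 2.027.
Total cost: 22.26·1.291 + 6.38·2.027 = 41.6699.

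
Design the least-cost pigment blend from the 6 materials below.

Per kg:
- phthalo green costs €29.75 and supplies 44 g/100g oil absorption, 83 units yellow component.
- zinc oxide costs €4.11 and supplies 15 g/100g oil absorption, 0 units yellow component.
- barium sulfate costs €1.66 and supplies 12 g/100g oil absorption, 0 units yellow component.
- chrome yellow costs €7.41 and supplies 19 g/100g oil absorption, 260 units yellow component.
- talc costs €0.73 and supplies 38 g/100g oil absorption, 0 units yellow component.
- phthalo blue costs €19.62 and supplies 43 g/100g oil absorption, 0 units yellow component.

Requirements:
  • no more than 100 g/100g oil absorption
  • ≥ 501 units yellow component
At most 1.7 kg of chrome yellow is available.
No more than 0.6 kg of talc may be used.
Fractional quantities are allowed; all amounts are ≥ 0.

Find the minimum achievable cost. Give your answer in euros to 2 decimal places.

Let x1 = kg of phthalo green, x2 = kg of zinc oxide, x3 = kg of barium sulfate, x4 = kg of chrome yellow, x5 = kg of talc, x6 = kg of phthalo blue.
Minimise 29.75x1 + 4.11x2 + 1.66x3 + 7.41x4 + 0.73x5 + 19.62x6 subject to:
  44x1 + 15x2 + 12x3 + 19x4 + 38x5 + 43x6 ≤ 100   (oil absorption)
  83x1 + 260x4 ≥ 501   (yellow component)
  x4 ≤ 1.7
  x5 ≤ 0.6
  x1, x2, x3, x4, x5, x6 ≥ 0.
The cheapest feasible vertex uses only phthalo green, chrome yellow; zinc oxide, barium sulfate, talc, phthalo blue are not used. Binding constraints: yellow component and the chrome yellow cap.
That vertex is x1 = 0.7108, x4 = 1.7.
Cost = 29.75·0.7108 + 7.41·1.7 = 33.7433.

€33.74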